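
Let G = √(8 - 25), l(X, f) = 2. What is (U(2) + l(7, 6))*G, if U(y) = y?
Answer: 4*I*√17 ≈ 16.492*I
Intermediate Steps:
G = I*√17 (G = √(-17) = I*√17 ≈ 4.1231*I)
(U(2) + l(7, 6))*G = (2 + 2)*(I*√17) = 4*(I*√17) = 4*I*√17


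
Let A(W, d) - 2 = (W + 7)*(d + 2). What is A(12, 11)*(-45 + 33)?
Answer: -2988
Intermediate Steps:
A(W, d) = 2 + (2 + d)*(7 + W) (A(W, d) = 2 + (W + 7)*(d + 2) = 2 + (7 + W)*(2 + d) = 2 + (2 + d)*(7 + W))
A(12, 11)*(-45 + 33) = (16 + 2*12 + 7*11 + 12*11)*(-45 + 33) = (16 + 24 + 77 + 132)*(-12) = 249*(-12) = -2988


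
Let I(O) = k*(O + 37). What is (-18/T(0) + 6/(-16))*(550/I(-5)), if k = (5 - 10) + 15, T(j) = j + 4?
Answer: -2145/256 ≈ -8.3789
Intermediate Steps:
T(j) = 4 + j
k = 10 (k = -5 + 15 = 10)
I(O) = 370 + 10*O (I(O) = 10*(O + 37) = 10*(37 + O) = 370 + 10*O)
(-18/T(0) + 6/(-16))*(550/I(-5)) = (-18/(4 + 0) + 6/(-16))*(550/(370 + 10*(-5))) = (-18/4 + 6*(-1/16))*(550/(370 - 50)) = (-18*1/4 - 3/8)*(550/320) = (-9/2 - 3/8)*(550*(1/320)) = -39/8*55/32 = -2145/256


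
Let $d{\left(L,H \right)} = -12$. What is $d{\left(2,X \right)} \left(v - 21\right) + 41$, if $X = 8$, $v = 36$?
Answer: $-139$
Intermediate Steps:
$d{\left(2,X \right)} \left(v - 21\right) + 41 = - 12 \left(36 - 21\right) + 41 = \left(-12\right) 15 + 41 = -180 + 41 = -139$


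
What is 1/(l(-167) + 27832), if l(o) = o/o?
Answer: 1/27833 ≈ 3.5929e-5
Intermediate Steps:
l(o) = 1
1/(l(-167) + 27832) = 1/(1 + 27832) = 1/27833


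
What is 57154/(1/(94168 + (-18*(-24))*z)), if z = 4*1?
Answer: 5480839984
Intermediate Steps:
z = 4
57154/(1/(94168 + (-18*(-24))*z)) = 57154/(1/(94168 - 18*(-24)*4)) = 57154/(1/(94168 + 432*4)) = 57154/(1/(94168 + 1728)) = 57154/(1/95896) = 57154*95896 = 5480839984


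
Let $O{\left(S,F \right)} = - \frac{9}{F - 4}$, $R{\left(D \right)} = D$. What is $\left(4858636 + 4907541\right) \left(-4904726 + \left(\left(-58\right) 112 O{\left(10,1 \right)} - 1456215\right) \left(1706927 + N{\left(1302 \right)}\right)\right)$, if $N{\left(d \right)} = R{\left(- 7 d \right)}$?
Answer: $-24468889293017670905$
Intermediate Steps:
$N{\left(d \right)} = - 7 d$
$O{\left(S,F \right)} = - \frac{9}{-4 + F}$ ($O{\left(S,F \right)} = - \frac{9}{F - 4} = - \frac{9}{-4 + F}$)
$\left(4858636 + 4907541\right) \left(-4904726 + \left(\left(-58\right) 112 O{\left(10,1 \right)} - 1456215\right) \left(1706927 + N{\left(1302 \right)}\right)\right) = \left(4858636 + 4907541\right) \left(-4904726 + \left(\left(-58\right) 112 \left(- \frac{9}{-4 + 1}\right) - 1456215\right) \left(1706927 - 9114\right)\right) = 9766177 \left(-4904726 + \left(- 6496 \left(- \frac{9}{-3}\right) - 1456215\right) \left(1706927 - 9114\right)\right) = 9766177 \left(-4904726 + \left(- 6496 \left(\left(-9\right) \left(- \frac{1}{3}\right)\right) - 1456215\right) 1697813\right) = 9766177 \left(-4904726 + \left(\left(-6496\right) 3 - 1456215\right) 1697813\right) = 9766177 \left(-4904726 + \left(-19488 - 1456215\right) 1697813\right) = 9766177 \left(-4904726 - 2505467737539\right) = 9766177 \left(-2505472642265\right) = -24468889293017670905$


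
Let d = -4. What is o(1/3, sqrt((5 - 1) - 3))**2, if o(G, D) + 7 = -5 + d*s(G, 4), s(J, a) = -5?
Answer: 64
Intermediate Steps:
o(G, D) = 8 (o(G, D) = -7 + (-5 - 4*(-5)) = -7 + (-5 + 20) = -7 + 15 = 8)
o(1/3, sqrt((5 - 1) - 3))**2 = 8**2 = 64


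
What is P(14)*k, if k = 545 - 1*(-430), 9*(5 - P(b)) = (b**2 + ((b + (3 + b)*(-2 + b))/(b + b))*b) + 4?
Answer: -28600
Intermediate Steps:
P(b) = 41/9 - b**2/9 - b/18 - (-2 + b)*(3 + b)/18 (P(b) = 5 - ((b**2 + ((b + (3 + b)*(-2 + b))/(b + b))*b) + 4)/9 = 5 - ((b**2 + ((b + (-2 + b)*(3 + b))/((2*b)))*b) + 4)/9 = 5 - ((b**2 + ((b + (-2 + b)*(3 + b))*(1/(2*b)))*b) + 4)/9 = 5 - ((b**2 + ((b + (-2 + b)*(3 + b))/(2*b))*b) + 4)/9 = 5 - ((b**2 + (b/2 + (-2 + b)*(3 + b)/2)) + 4)/9 = 5 - ((b**2 + b/2 + (-2 + b)*(3 + b)/2) + 4)/9 = 5 - (4 + b**2 + b/2 + (-2 + b)*(3 + b)/2)/9 = 5 + (-4/9 - b**2/9 - b/18 - (-2 + b)*(3 + b)/18) = 41/9 - b**2/9 - b/18 - (-2 + b)*(3 + b)/18)
k = 975 (k = 545 + 430 = 975)
P(14)*k = (44/9 - 1/6*14**2 - 1/9*14)*975 = (44/9 - 1/6*196 - 14/9)*975 = (44/9 - 98/3 - 14/9)*975 = -88/3*975 = -28600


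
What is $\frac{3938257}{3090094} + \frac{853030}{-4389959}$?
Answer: $\frac{2093263410949}{1937912280878} \approx 1.0802$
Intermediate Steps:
$\frac{3938257}{3090094} + \frac{853030}{-4389959} = 3938257 \cdot \frac{1}{3090094} + 853030 \left(- \frac{1}{4389959}\right) = \frac{3938257}{3090094} - \frac{853030}{4389959} = \frac{2093263410949}{1937912280878}$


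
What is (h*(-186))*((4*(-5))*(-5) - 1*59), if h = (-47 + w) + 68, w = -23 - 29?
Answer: 236406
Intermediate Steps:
w = -52
h = -31 (h = (-47 - 52) + 68 = -99 + 68 = -31)
(h*(-186))*((4*(-5))*(-5) - 1*59) = (-31*(-186))*((4*(-5))*(-5) - 1*59) = 5766*(-20*(-5) - 59) = 5766*(100 - 59) = 5766*41 = 236406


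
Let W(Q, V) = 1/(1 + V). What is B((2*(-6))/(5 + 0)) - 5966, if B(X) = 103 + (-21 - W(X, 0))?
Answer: -5885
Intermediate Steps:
B(X) = 81 (B(X) = 103 + (-21 - 1/(1 + 0)) = 103 + (-21 - 1/1) = 103 + (-21 - 1*1) = 103 + (-21 - 1) = 103 - 22 = 81)
B((2*(-6))/(5 + 0)) - 5966 = 81 - 5966 = -5885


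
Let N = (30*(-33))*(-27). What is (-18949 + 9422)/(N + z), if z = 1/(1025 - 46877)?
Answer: -62404572/175089137 ≈ -0.35642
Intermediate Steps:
N = 26730 (N = -990*(-27) = 26730)
z = -1/45852 (z = 1/(-45852) = -1/45852 ≈ -2.1809e-5)
(-18949 + 9422)/(N + z) = (-18949 + 9422)/(26730 - 1/45852) = -9527/1225623959/45852 = -9527*45852/1225623959 = -62404572/175089137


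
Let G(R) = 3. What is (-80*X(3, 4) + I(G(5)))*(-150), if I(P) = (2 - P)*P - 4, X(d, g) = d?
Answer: 37050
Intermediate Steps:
I(P) = -4 + P*(2 - P) (I(P) = P*(2 - P) - 4 = -4 + P*(2 - P))
(-80*X(3, 4) + I(G(5)))*(-150) = (-80*3 + (-4 - 1*3² + 2*3))*(-150) = (-240 + (-4 - 1*9 + 6))*(-150) = (-240 + (-4 - 9 + 6))*(-150) = (-240 - 7)*(-150) = -247*(-150) = 37050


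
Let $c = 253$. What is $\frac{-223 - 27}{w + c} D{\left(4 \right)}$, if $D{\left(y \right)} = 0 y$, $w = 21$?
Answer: $0$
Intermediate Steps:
$D{\left(y \right)} = 0$
$\frac{-223 - 27}{w + c} D{\left(4 \right)} = \frac{-223 - 27}{21 + 253} \cdot 0 = - \frac{250}{274} \cdot 0 = \left(-250\right) \frac{1}{274} \cdot 0 = \left(- \frac{125}{137}\right) 0 = 0$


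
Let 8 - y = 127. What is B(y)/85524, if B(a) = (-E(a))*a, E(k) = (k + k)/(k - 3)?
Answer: 14161/5216964 ≈ 0.0027144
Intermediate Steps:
y = -119 (y = 8 - 1*127 = 8 - 127 = -119)
E(k) = 2*k/(-3 + k) (E(k) = (2*k)/(-3 + k) = 2*k/(-3 + k))
B(a) = -2*a²/(-3 + a) (B(a) = (-2*a/(-3 + a))*a = -2*a²/(-3 + a))
B(y)/85524 = -2*(-119)²/(-3 - 119)/85524 = -2*14161/(-122)*(1/85524) = -2*14161*(-1/122)*(1/85524) = (14161/61)*(1/85524) = 14161/5216964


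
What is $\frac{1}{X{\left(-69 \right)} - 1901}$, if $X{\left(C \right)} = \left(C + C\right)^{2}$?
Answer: $\frac{1}{17143} \approx 5.8333 \cdot 10^{-5}$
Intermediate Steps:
$X{\left(C \right)} = 4 C^{2}$ ($X{\left(C \right)} = \left(2 C\right)^{2} = 4 C^{2}$)
$\frac{1}{X{\left(-69 \right)} - 1901} = \frac{1}{4 \left(-69\right)^{2} - 1901} = \frac{1}{4 \cdot 4761 - 1901} = \frac{1}{19044 - 1901} = \frac{1}{17143}$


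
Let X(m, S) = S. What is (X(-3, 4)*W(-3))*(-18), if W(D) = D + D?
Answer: 432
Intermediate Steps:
W(D) = 2*D
(X(-3, 4)*W(-3))*(-18) = (4*(2*(-3)))*(-18) = (4*(-6))*(-18) = -24*(-18) = 432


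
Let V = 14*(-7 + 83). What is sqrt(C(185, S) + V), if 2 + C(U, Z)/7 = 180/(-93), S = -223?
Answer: 3*sqrt(110670)/31 ≈ 32.194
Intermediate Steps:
C(U, Z) = -854/31 (C(U, Z) = -14 + 7*(180/(-93)) = -14 + 7*(180*(-1/93)) = -14 + 7*(-60/31) = -14 - 420/31 = -854/31)
V = 1064 (V = 14*76 = 1064)
sqrt(C(185, S) + V) = sqrt(-854/31 + 1064) = sqrt(32130/31) = 3*sqrt(110670)/31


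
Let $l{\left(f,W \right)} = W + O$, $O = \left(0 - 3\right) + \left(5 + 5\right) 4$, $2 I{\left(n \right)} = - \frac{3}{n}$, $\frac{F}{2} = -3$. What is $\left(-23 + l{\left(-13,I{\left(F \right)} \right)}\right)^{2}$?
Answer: $\frac{3249}{16} \approx 203.06$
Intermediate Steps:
$F = -6$ ($F = 2 \left(-3\right) = -6$)
$I{\left(n \right)} = - \frac{3}{2 n}$ ($I{\left(n \right)} = \frac{\left(-3\right) \frac{1}{n}}{2} = - \frac{3}{2 n}$)
$O = 37$ ($O = -3 + 10 \cdot 4 = -3 + 40 = 37$)
$l{\left(f,W \right)} = 37 + W$ ($l{\left(f,W \right)} = W + 37 = 37 + W$)
$\left(-23 + l{\left(-13,I{\left(F \right)} \right)}\right)^{2} = \left(-23 + \left(37 - \frac{3}{2 \left(-6\right)}\right)\right)^{2} = \left(-23 + \left(37 - - \frac{1}{4}\right)\right)^{2} = \left(-23 + \left(37 + \frac{1}{4}\right)\right)^{2} = \left(-23 + \frac{149}{4}\right)^{2} = \left(\frac{57}{4}\right)^{2} = \frac{3249}{16}$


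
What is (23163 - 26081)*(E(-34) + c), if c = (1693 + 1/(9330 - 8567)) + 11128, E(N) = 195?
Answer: -28979267862/763 ≈ -3.7981e+7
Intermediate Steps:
c = 9782424/763 (c = (1693 + 1/763) + 11128 = 1291760/763 + 11128 = 9782424/763 ≈ 12821.)
(23163 - 26081)*(E(-34) + c) = (23163 - 26081)*(195 + 9782424/763) = -2918*9931209/763 = -28979267862/763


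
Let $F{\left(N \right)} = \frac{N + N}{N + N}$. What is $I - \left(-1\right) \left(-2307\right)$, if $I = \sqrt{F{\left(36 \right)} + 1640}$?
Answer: $-2307 + \sqrt{1641} \approx -2266.5$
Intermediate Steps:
$F{\left(N \right)} = 1$ ($F{\left(N \right)} = \frac{2 N}{2 N} = 2 N \frac{1}{2 N} = 1$)
$I = \sqrt{1641}$ ($I = \sqrt{1 + 1640} = \sqrt{1641} \approx 40.509$)
$I - \left(-1\right) \left(-2307\right) = \sqrt{1641} - \left(-1\right) \left(-2307\right) = \sqrt{1641} - 2307 = -2307 + \sqrt{1641}$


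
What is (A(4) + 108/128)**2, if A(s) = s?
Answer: 24025/1024 ≈ 23.462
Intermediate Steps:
(A(4) + 108/128)**2 = (4 + 108/128)**2 = (4 + 108*(1/128))**2 = (4 + 27/32)**2 = (155/32)**2 = 24025/1024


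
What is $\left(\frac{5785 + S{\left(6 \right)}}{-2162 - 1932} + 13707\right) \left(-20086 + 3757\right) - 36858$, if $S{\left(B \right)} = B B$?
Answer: $- \frac{916381488225}{4094} \approx -2.2384 \cdot 10^{8}$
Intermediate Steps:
$S{\left(B \right)} = B^{2}$
$\left(\frac{5785 + S{\left(6 \right)}}{-2162 - 1932} + 13707\right) \left(-20086 + 3757\right) - 36858 = \left(\frac{5785 + 6^{2}}{-2162 - 1932} + 13707\right) \left(-20086 + 3757\right) - 36858 = \left(\frac{5785 + 36}{-2162 - 1932} + 13707\right) \left(-16329\right) - 36858 = \left(\frac{5821}{-4094} + 13707\right) \left(-16329\right) - 36858 = \left(5821 \left(- \frac{1}{4094}\right) + 13707\right) \left(-16329\right) - 36858 = \left(- \frac{5821}{4094} + 13707\right) \left(-16329\right) - 36858 = \frac{56110637}{4094} \left(-16329\right) - 36858 = - \frac{916230591573}{4094} - 36858 = - \frac{916381488225}{4094}$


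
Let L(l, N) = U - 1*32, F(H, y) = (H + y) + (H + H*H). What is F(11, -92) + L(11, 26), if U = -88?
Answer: -69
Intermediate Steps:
F(H, y) = y + H² + 2*H (F(H, y) = (H + y) + (H + H²) = y + H² + 2*H)
L(l, N) = -120 (L(l, N) = -88 - 1*32 = -88 - 32 = -120)
F(11, -92) + L(11, 26) = (-92 + 11² + 2*11) - 120 = (-92 + 121 + 22) - 120 = 51 - 120 = -69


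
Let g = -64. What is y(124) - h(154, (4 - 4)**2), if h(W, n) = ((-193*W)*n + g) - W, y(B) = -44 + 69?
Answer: 243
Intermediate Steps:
y(B) = 25
h(W, n) = -64 - W - 193*W*n (h(W, n) = ((-193*W)*n - 64) - W = (-193*W*n - 64) - W = (-64 - 193*W*n) - W = -64 - W - 193*W*n)
y(124) - h(154, (4 - 4)**2) = 25 - (-64 - 1*154 - 193*154*(4 - 4)**2) = 25 - (-64 - 154 - 193*154*0**2) = 25 - (-64 - 154 - 193*154*0) = 25 - (-64 - 154 + 0) = 25 - 1*(-218) = 25 + 218 = 243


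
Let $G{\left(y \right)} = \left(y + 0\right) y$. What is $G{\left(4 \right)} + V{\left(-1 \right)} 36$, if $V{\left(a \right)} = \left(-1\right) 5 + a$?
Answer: $-200$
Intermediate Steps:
$V{\left(a \right)} = -5 + a$
$G{\left(y \right)} = y^{2}$ ($G{\left(y \right)} = y y = y^{2}$)
$G{\left(4 \right)} + V{\left(-1 \right)} 36 = 4^{2} + \left(-5 - 1\right) 36 = 16 - 216 = -200$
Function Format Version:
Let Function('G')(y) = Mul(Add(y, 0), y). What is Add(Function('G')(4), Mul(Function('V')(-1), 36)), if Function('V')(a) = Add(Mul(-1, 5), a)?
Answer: -200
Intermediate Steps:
Function('V')(a) = Add(-5, a)
Function('G')(y) = Pow(y, 2) (Function('G')(y) = Mul(y, y) = Pow(y, 2))
Add(Function('G')(4), Mul(Function('V')(-1), 36)) = Add(Pow(4, 2), Mul(Add(-5, -1), 36)) = Add(16, Mul(-6, 36)) = Add(16, -216) = -200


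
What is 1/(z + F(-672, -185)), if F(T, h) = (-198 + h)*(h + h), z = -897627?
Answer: -1/755917 ≈ -1.3229e-6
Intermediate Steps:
F(T, h) = 2*h*(-198 + h) (F(T, h) = (-198 + h)*(2*h) = 2*h*(-198 + h))
1/(z + F(-672, -185)) = 1/(-897627 + 2*(-185)*(-198 - 185)) = 1/(-897627 + 2*(-185)*(-383)) = 1/(-897627 + 141710) = 1/(-755917) = -1/755917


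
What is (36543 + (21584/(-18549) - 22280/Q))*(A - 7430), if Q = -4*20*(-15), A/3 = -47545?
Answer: -203329110086887/37098 ≈ -5.4809e+9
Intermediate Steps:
A = -142635 (A = 3*(-47545) = -142635)
Q = 1200 (Q = -80*(-15) = 1200)
(36543 + (21584/(-18549) - 22280/Q))*(A - 7430) = (36543 + (21584/(-18549) - 22280/1200))*(-142635 - 7430) = (36543 + (21584*(-1/18549) - 22280*1/1200))*(-150065) = (36543 + (-21584/18549 - 557/30))*(-150065) = (36543 - 3659771/185490)*(-150065) = (6774701299/185490)*(-150065) = -203329110086887/37098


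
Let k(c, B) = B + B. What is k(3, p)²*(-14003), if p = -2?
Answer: -224048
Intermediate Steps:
k(c, B) = 2*B
k(3, p)²*(-14003) = (2*(-2))²*(-14003) = (-4)²*(-14003) = 16*(-14003) = -224048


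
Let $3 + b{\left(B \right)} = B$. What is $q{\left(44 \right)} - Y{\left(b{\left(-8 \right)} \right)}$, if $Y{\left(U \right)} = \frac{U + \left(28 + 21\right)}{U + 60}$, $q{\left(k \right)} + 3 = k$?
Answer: $\frac{1971}{49} \approx 40.224$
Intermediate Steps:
$q{\left(k \right)} = -3 + k$
$b{\left(B \right)} = -3 + B$
$Y{\left(U \right)} = \frac{49 + U}{60 + U}$ ($Y{\left(U \right)} = \frac{U + 49}{60 + U} = \frac{49 + U}{60 + U}$)
$q{\left(44 \right)} - Y{\left(b{\left(-8 \right)} \right)} = \left(-3 + 44\right) - \frac{49 - 11}{60 - 11} = 41 - \frac{49 - 11}{60 - 11} = 41 - \frac{1}{49} \cdot 38 = 41 - \frac{38}{49} = \frac{1971}{49}$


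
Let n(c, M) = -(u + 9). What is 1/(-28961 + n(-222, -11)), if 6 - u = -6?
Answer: -1/28982 ≈ -3.4504e-5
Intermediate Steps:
u = 12 (u = 6 - 1*(-6) = 6 + 6 = 12)
n(c, M) = -21 (n(c, M) = -(12 + 9) = -1*21 = -21)
1/(-28961 + n(-222, -11)) = 1/(-28961 - 21) = 1/(-28982) = -1/28982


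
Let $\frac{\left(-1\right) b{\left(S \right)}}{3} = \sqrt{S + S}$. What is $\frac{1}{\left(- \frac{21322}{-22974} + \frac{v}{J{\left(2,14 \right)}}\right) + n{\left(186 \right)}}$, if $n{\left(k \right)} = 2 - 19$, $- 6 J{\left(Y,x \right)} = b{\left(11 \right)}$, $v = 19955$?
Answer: $\frac{238038537}{1072306841550707} + \frac{53736440355 \sqrt{22}}{2144613683101414} \approx 0.00011775$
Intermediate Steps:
$b{\left(S \right)} = - 3 \sqrt{2} \sqrt{S}$ ($b{\left(S \right)} = - 3 \sqrt{S + S} = - 3 \sqrt{2 S} = - 3 \sqrt{2} \sqrt{S}$)
$J{\left(Y,x \right)} = \frac{\sqrt{22}}{2}$ ($J{\left(Y,x \right)} = - \frac{\left(-3\right) \sqrt{2} \sqrt{11}}{6} = - \frac{\left(-3\right) \sqrt{22}}{6} = \frac{\sqrt{22}}{2}$)
$n{\left(k \right)} = -17$
$\frac{1}{\left(- \frac{21322}{-22974} + \frac{v}{J{\left(2,14 \right)}}\right) + n{\left(186 \right)}} = \frac{1}{\left(- \frac{21322}{-22974} + \frac{19955}{\frac{1}{2} \sqrt{22}}\right) - 17} = \frac{1}{\left(\left(-21322\right) \left(- \frac{1}{22974}\right) + 19955 \frac{\sqrt{22}}{11}\right) - 17} = \frac{1}{\left(\frac{1523}{1641} + \frac{19955 \sqrt{22}}{11}\right) - 17} = \frac{1}{- \frac{26374}{1641} + \frac{19955 \sqrt{22}}{11}}$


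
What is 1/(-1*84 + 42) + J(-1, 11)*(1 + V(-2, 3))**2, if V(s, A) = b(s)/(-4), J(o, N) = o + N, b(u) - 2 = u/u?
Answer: 101/168 ≈ 0.60119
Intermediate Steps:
b(u) = 3 (b(u) = 2 + u/u = 2 + 1 = 3)
J(o, N) = N + o
V(s, A) = -3/4 (V(s, A) = 3/(-4) = 3*(-1/4) = -3/4)
1/(-1*84 + 42) + J(-1, 11)*(1 + V(-2, 3))**2 = 1/(-1*84 + 42) + (11 - 1)*(1 - 3/4)**2 = 1/(-84 + 42) + 10*(1/4)**2 = 1/(-42) + 10*(1/16) = -1/42 + 5/8 = 101/168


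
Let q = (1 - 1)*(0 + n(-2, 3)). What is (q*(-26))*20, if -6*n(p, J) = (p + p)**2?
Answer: 0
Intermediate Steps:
n(p, J) = -2*p**2/3 (n(p, J) = -(p + p)**2/6 = -4*p**2/6 = -2*p**2/3)
q = 0 (q = (1 - 1)*(0 - 2/3*(-2)**2) = 0*(0 - 2/3*4) = 0*(0 - 8/3) = 0*(-8/3) = 0)
(q*(-26))*20 = (0*(-26))*20 = 0*20 = 0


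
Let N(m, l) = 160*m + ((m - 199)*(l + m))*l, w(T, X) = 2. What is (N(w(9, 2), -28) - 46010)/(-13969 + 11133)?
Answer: 94553/1418 ≈ 66.681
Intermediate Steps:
N(m, l) = 160*m + l*(-199 + m)*(l + m) (N(m, l) = 160*m + ((-199 + m)*(l + m))*l = 160*m + l*(-199 + m)*(l + m))
(N(w(9, 2), -28) - 46010)/(-13969 + 11133) = ((-199*(-28)² + 160*2 - 28*2² + 2*(-28)² - 199*(-28)*2) - 46010)/(-13969 + 11133) = ((-199*784 + 320 - 28*4 + 2*784 + 11144) - 46010)/(-2836) = ((-156016 + 320 - 112 + 1568 + 11144) - 46010)*(-1/2836) = (-143096 - 46010)*(-1/2836) = -189106*(-1/2836) = 94553/1418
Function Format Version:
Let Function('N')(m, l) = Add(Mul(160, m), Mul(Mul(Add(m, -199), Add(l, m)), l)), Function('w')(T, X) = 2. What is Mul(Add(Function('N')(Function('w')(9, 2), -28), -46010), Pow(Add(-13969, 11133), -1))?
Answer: Rational(94553, 1418) ≈ 66.681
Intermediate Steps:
Function('N')(m, l) = Add(Mul(160, m), Mul(l, Add(-199, m), Add(l, m))) (Function('N')(m, l) = Add(Mul(160, m), Mul(Mul(Add(-199, m), Add(l, m)), l)) = Add(Mul(160, m), Mul(l, Add(-199, m), Add(l, m))))
Mul(Add(Function('N')(Function('w')(9, 2), -28), -46010), Pow(Add(-13969, 11133), -1)) = Mul(Add(Add(Mul(-199, Pow(-28, 2)), Mul(160, 2), Mul(-28, Pow(2, 2)), Mul(2, Pow(-28, 2)), Mul(-199, -28, 2)), -46010), Pow(Add(-13969, 11133), -1)) = Mul(Add(Add(Mul(-199, 784), 320, Mul(-28, 4), Mul(2, 784), 11144), -46010), Pow(-2836, -1)) = Mul(Add(Add(-156016, 320, -112, 1568, 11144), -46010), Rational(-1, 2836)) = Mul(Add(-143096, -46010), Rational(-1, 2836)) = Mul(-189106, Rational(-1, 2836)) = Rational(94553, 1418)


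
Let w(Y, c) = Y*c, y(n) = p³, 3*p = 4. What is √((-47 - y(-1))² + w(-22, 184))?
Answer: I*√1174103/27 ≈ 40.132*I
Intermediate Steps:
p = 4/3 (p = (⅓)*4 = 4/3 ≈ 1.3333)
y(n) = 64/27 (y(n) = (4/3)³ = 64/27)
√((-47 - y(-1))² + w(-22, 184)) = √((-47 - 1*64/27)² - 22*184) = √((-47 - 64/27)² - 4048) = √((-1333/27)² - 4048) = √(1776889/729 - 4048) = √(-1174103/729) = I*√1174103/27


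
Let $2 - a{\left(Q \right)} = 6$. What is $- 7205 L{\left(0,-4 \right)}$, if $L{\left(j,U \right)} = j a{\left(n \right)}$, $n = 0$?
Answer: $0$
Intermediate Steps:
$a{\left(Q \right)} = -4$ ($a{\left(Q \right)} = 2 - 6 = -4$)
$L{\left(j,U \right)} = - 4 j$ ($L{\left(j,U \right)} = j \left(-4\right) = - 4 j$)
$- 7205 L{\left(0,-4 \right)} = - 7205 \left(\left(-4\right) 0\right) = \left(-7205\right) 0 = 0$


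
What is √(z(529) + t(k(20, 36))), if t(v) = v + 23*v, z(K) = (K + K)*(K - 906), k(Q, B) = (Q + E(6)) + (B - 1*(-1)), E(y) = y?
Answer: I*√397354 ≈ 630.36*I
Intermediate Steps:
k(Q, B) = 7 + B + Q (k(Q, B) = (Q + 6) + (B - 1*(-1)) = (6 + Q) + (B + 1) = (6 + Q) + (1 + B) = 7 + B + Q)
z(K) = 2*K*(-906 + K) (z(K) = (2*K)*(-906 + K) = 2*K*(-906 + K))
t(v) = 24*v
√(z(529) + t(k(20, 36))) = √(2*529*(-906 + 529) + 24*(7 + 36 + 20)) = √(2*529*(-377) + 24*63) = √(-398866 + 1512) = √(-397354) = I*√397354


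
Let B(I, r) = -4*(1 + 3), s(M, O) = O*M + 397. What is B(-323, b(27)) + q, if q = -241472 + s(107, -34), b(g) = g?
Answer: -244729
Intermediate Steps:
s(M, O) = 397 + M*O (s(M, O) = M*O + 397 = 397 + M*O)
B(I, r) = -16 (B(I, r) = -4*4 = -16)
q = -244713 (q = -241472 + (397 + 107*(-34)) = -241472 + (397 - 3638) = -241472 - 3241 = -244713)
B(-323, b(27)) + q = -16 - 244713 = -244729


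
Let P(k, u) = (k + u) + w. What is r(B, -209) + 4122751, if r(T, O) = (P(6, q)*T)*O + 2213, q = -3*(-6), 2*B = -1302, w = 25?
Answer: 10791855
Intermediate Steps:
B = -651 (B = (½)*(-1302) = -651)
q = 18
P(k, u) = 25 + k + u (P(k, u) = (k + u) + 25 = 25 + k + u)
r(T, O) = 2213 + 49*O*T (r(T, O) = ((25 + 6 + 18)*T)*O + 2213 = (49*T)*O + 2213 = 49*O*T + 2213 = 2213 + 49*O*T)
r(B, -209) + 4122751 = (2213 + 49*(-209)*(-651)) + 4122751 = (2213 + 6666891) + 4122751 = 6669104 + 4122751 = 10791855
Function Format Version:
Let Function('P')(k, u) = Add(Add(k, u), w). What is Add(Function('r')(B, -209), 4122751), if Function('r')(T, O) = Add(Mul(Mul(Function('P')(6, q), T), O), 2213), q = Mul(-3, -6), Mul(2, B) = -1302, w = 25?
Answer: 10791855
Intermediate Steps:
B = -651 (B = Mul(Rational(1, 2), -1302) = -651)
q = 18
Function('P')(k, u) = Add(25, k, u) (Function('P')(k, u) = Add(Add(k, u), 25) = Add(25, k, u))
Function('r')(T, O) = Add(2213, Mul(49, O, T)) (Function('r')(T, O) = Add(Mul(Mul(Add(25, 6, 18), T), O), 2213) = Add(Mul(Mul(49, T), O), 2213) = Add(Mul(49, O, T), 2213) = Add(2213, Mul(49, O, T)))
Add(Function('r')(B, -209), 4122751) = Add(Add(2213, Mul(49, -209, -651)), 4122751) = Add(Add(2213, 6666891), 4122751) = Add(6669104, 4122751) = 10791855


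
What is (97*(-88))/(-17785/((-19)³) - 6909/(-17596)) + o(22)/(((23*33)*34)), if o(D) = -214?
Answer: -13292942296192649/4649385614973 ≈ -2859.1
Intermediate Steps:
(97*(-88))/(-17785/((-19)³) - 6909/(-17596)) + o(22)/(((23*33)*34)) = (97*(-88))/(-17785/((-19)³) - 6909/(-17596)) - 214/((23*33)*34) = -8536/(-17785/(-6859) - 6909*(-1/17596)) - 214/(759*34) = -8536/(-17785*(-1/6859) + 6909/17596) - 214/25806 = -8536/(17785/6859 + 6909/17596) - 214*1/25806 = -8536/360333691/120690964 - 107/12903 = -8536*120690964/360333691 - 107/12903 = -1030218068704/360333691 - 107/12903 = -13292942296192649/4649385614973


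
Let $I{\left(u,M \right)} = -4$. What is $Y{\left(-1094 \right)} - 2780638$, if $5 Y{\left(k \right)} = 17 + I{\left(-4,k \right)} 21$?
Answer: $- \frac{13903257}{5} \approx -2.7807 \cdot 10^{6}$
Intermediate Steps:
$Y{\left(k \right)} = - \frac{67}{5}$ ($Y{\left(k \right)} = \frac{17 - 84}{5} = \frac{1}{5} \left(-67\right) = - \frac{67}{5}$)
$Y{\left(-1094 \right)} - 2780638 = - \frac{67}{5} - 2780638 = - \frac{13903257}{5}$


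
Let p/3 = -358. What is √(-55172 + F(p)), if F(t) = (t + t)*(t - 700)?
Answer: 2*√938845 ≈ 1937.9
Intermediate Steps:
p = -1074 (p = 3*(-358) = -1074)
F(t) = 2*t*(-700 + t) (F(t) = (2*t)*(-700 + t) = 2*t*(-700 + t))
√(-55172 + F(p)) = √(-55172 + 2*(-1074)*(-700 - 1074)) = √(-55172 + 2*(-1074)*(-1774)) = √(-55172 + 3810552) = √3755380 = 2*√938845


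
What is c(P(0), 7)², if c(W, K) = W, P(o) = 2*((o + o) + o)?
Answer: 0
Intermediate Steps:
P(o) = 6*o (P(o) = 2*(2*o + o) = 2*(3*o) = 6*o)
c(P(0), 7)² = (6*0)² = 0² = 0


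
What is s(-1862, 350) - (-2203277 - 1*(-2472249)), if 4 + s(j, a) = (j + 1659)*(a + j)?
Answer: 37960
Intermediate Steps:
s(j, a) = -4 + (1659 + j)*(a + j) (s(j, a) = -4 + (j + 1659)*(a + j) = -4 + (1659 + j)*(a + j))
s(-1862, 350) - (-2203277 - 1*(-2472249)) = (-4 + (-1862)² + 1659*350 + 1659*(-1862) + 350*(-1862)) - (-2203277 - 1*(-2472249)) = (-4 + 3467044 + 580650 - 3089058 - 651700) - (-2203277 + 2472249) = 306932 - 1*268972 = 306932 - 268972 = 37960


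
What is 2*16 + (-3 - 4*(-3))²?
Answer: 113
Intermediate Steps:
2*16 + (-3 - 4*(-3))² = 32 + (-3 + 12)² = 32 + 9² = 32 + 81 = 113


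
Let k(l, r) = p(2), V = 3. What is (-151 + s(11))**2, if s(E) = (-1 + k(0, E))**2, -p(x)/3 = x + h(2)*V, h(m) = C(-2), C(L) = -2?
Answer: 900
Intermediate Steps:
h(m) = -2
p(x) = 18 - 3*x (p(x) = -3*(x - 2*3) = -3*(x - 6) = -3*(-6 + x) = 18 - 3*x)
k(l, r) = 12 (k(l, r) = 18 - 3*2 = 18 - 6 = 12)
s(E) = 121 (s(E) = (-1 + 12)**2 = 11**2 = 121)
(-151 + s(11))**2 = (-151 + 121)**2 = (-30)**2 = 900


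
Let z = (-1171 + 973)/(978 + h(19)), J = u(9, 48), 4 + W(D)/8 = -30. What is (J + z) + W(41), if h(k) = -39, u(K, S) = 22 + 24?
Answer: -70804/313 ≈ -226.21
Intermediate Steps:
u(K, S) = 46
W(D) = -272 (W(D) = -32 + 8*(-30) = -32 - 240 = -272)
J = 46
z = -66/313 (z = (-1171 + 973)/(978 - 39) = -198/939 = -198*1/939 = -66/313 ≈ -0.21086)
(J + z) + W(41) = (46 - 66/313) - 272 = 14332/313 - 272 = -70804/313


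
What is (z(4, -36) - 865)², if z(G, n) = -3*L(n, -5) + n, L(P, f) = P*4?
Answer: 219961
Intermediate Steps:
L(P, f) = 4*P
z(G, n) = -11*n (z(G, n) = -12*n + n = -11*n)
(z(4, -36) - 865)² = (-11*(-36) - 865)² = (396 - 865)² = (-469)² = 219961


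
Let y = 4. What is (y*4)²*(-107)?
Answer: -27392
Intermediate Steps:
(y*4)²*(-107) = (4*4)²*(-107) = 16²*(-107) = 256*(-107) = -27392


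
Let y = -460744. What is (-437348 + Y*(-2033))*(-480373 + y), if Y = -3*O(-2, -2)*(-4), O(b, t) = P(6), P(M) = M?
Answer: 549352579708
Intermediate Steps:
O(b, t) = 6
Y = 72 (Y = -3*6*(-4) = -18*(-4) = 72)
(-437348 + Y*(-2033))*(-480373 + y) = (-437348 + 72*(-2033))*(-480373 - 460744) = (-437348 - 146376)*(-941117) = -583724*(-941117) = 549352579708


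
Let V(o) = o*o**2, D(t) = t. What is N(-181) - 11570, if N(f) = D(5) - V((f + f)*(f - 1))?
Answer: -285982774738669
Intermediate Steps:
V(o) = o**3
N(f) = 5 - 8*f**3*(-1 + f)**3 (N(f) = 5 - ((f + f)*(f - 1))**3 = 5 - ((2*f)*(-1 + f))**3 = 5 - (2*f*(-1 + f))**3 = 5 - 8*f**3*(-1 + f)**3)
N(-181) - 11570 = (5 - 8*(-181)**3*(-1 - 181)**3) - 11570 = (5 - 8*(-5929741)*(-182)**3) - 11570 = (5 - 8*(-5929741)*(-6028568)) - 11570 = (5 - 285982774727104) - 11570 = -285982774727099 - 11570 = -285982774738669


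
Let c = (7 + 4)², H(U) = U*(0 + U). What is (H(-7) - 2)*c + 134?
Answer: 5821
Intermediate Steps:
H(U) = U² (H(U) = U*U = U²)
c = 121 (c = 11² = 121)
(H(-7) - 2)*c + 134 = ((-7)² - 2)*121 + 134 = (49 - 2)*121 + 134 = 47*121 + 134 = 5687 + 134 = 5821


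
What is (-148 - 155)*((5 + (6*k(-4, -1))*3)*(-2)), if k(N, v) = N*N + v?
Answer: 166650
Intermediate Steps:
k(N, v) = v + N² (k(N, v) = N² + v = v + N²)
(-148 - 155)*((5 + (6*k(-4, -1))*3)*(-2)) = (-148 - 155)*((5 + (6*(-1 + (-4)²))*3)*(-2)) = -303*(5 + (6*(-1 + 16))*3)*(-2) = -303*(5 + (6*15)*3)*(-2) = -303*(5 + 90*3)*(-2) = -303*(5 + 270)*(-2) = -83325*(-2) = -303*(-550) = 166650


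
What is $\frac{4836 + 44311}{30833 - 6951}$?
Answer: $\frac{49147}{23882} \approx 2.0579$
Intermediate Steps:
$\frac{4836 + 44311}{30833 - 6951} = \frac{49147}{23882}$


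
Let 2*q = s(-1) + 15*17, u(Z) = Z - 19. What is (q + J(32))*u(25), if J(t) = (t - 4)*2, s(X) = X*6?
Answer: 1083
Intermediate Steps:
u(Z) = -19 + Z
s(X) = 6*X
q = 249/2 (q = (6*(-1) + 15*17)/2 = (-6 + 255)/2 = (½)*249 = 249/2 ≈ 124.50)
J(t) = -8 + 2*t (J(t) = (-4 + t)*2 = -8 + 2*t)
(q + J(32))*u(25) = (249/2 + (-8 + 2*32))*(-19 + 25) = (249/2 + (-8 + 64))*6 = (249/2 + 56)*6 = (361/2)*6 = 1083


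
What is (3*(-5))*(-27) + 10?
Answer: 415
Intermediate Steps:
(3*(-5))*(-27) + 10 = -15*(-27) + 10 = 405 + 10 = 415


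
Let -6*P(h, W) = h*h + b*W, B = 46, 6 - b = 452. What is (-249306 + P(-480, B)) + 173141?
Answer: -333437/3 ≈ -1.1115e+5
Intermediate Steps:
b = -446 (b = 6 - 1*452 = 6 - 452 = -446)
P(h, W) = -h²/6 + 223*W/3 (P(h, W) = -(h*h - 446*W)/6 = -(h² - 446*W)/6 = -h²/6 + 223*W/3)
(-249306 + P(-480, B)) + 173141 = (-249306 + (-⅙*(-480)² + (223/3)*46)) + 173141 = (-249306 + (-⅙*230400 + 10258/3)) + 173141 = (-249306 + (-38400 + 10258/3)) + 173141 = (-249306 - 104942/3) + 173141 = -852860/3 + 173141 = -333437/3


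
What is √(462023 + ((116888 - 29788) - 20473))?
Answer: 5*√21146 ≈ 727.08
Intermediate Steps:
√(462023 + ((116888 - 29788) - 20473)) = √(462023 + (87100 - 20473)) = √(462023 + 66627) = √528650 = 5*√21146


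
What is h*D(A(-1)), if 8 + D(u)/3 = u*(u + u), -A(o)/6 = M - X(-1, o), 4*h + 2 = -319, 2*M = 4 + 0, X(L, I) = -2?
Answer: -275418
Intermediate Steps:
M = 2 (M = (4 + 0)/2 = (1/2)*4 = 2)
h = -321/4 (h = -1/2 + (1/4)*(-319) = -1/2 - 319/4 = -321/4 ≈ -80.250)
A(o) = -24 (A(o) = -6*(2 - 1*(-2)) = -6*(2 + 2) = -6*4 = -24)
D(u) = -24 + 6*u**2 (D(u) = -24 + 3*(u*(u + u)) = -24 + 3*(u*(2*u)) = -24 + 3*(2*u**2) = -24 + 6*u**2)
h*D(A(-1)) = -321*(-24 + 6*(-24)**2)/4 = -321*(-24 + 6*576)/4 = -321*(-24 + 3456)/4 = -321/4*3432 = -275418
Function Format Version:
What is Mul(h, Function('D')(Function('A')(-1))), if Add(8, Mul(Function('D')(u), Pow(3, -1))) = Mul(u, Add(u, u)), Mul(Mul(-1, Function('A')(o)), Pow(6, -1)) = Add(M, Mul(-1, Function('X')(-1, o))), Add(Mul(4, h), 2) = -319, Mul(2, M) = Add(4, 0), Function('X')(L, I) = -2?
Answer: -275418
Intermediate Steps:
M = 2 (M = Mul(Rational(1, 2), Add(4, 0)) = Mul(Rational(1, 2), 4) = 2)
h = Rational(-321, 4) (h = Add(Rational(-1, 2), Mul(Rational(1, 4), -319)) = Add(Rational(-1, 2), Rational(-319, 4)) = Rational(-321, 4) ≈ -80.250)
Function('A')(o) = -24 (Function('A')(o) = Mul(-6, Add(2, Mul(-1, -2))) = Mul(-6, Add(2, 2)) = Mul(-6, 4) = -24)
Function('D')(u) = Add(-24, Mul(6, Pow(u, 2))) (Function('D')(u) = Add(-24, Mul(3, Mul(u, Add(u, u)))) = Add(-24, Mul(3, Mul(u, Mul(2, u)))) = Add(-24, Mul(3, Mul(2, Pow(u, 2)))) = Add(-24, Mul(6, Pow(u, 2))))
Mul(h, Function('D')(Function('A')(-1))) = Mul(Rational(-321, 4), Add(-24, Mul(6, Pow(-24, 2)))) = Mul(Rational(-321, 4), Add(-24, Mul(6, 576))) = Mul(Rational(-321, 4), Add(-24, 3456)) = Mul(Rational(-321, 4), 3432) = -275418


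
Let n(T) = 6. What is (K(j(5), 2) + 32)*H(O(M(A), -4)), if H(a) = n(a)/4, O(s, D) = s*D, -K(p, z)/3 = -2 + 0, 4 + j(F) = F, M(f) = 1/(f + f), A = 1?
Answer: 57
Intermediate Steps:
M(f) = 1/(2*f)
j(F) = -4 + F
K(p, z) = 6 (K(p, z) = -3*(-2 + 0) = -3*(-2) = 6)
O(s, D) = D*s
H(a) = 3/2 (H(a) = 6/4 = 6*(1/4) = 3/2)
(K(j(5), 2) + 32)*H(O(M(A), -4)) = (6 + 32)*(3/2) = 38*(3/2) = 57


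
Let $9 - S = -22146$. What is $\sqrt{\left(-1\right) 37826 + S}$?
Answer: $i \sqrt{15671} \approx 125.18 i$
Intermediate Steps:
$S = 22155$ ($S = 9 - -22146 = 9 + 22146 = 22155$)
$\sqrt{\left(-1\right) 37826 + S} = \sqrt{\left(-1\right) 37826 + 22155} = \sqrt{-37826 + 22155} = \sqrt{-15671} = i \sqrt{15671}$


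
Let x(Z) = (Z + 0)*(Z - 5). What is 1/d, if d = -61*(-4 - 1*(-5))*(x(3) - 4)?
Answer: 1/610 ≈ 0.0016393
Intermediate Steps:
x(Z) = Z*(-5 + Z)
d = 610 (d = -61*(-4 - 1*(-5))*(3*(-5 + 3) - 4) = -61*(-4 + 5)*(3*(-2) - 4) = -61*(-6 - 4) = -61*(-10) = 610)
1/d = 1/610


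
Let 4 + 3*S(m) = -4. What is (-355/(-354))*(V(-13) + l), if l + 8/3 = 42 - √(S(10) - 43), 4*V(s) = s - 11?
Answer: 17750/531 - 355*I*√411/1062 ≈ 33.427 - 6.7768*I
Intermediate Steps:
V(s) = -11/4 + s/4 (V(s) = (s - 11)/4 = (-11 + s)/4 = -11/4 + s/4)
S(m) = -8/3 (S(m) = -4/3 + (⅓)*(-4) = -4/3 - 4/3 = -8/3)
l = 118/3 - I*√411/3 (l = -8/3 + (42 - √(-8/3 - 43)) = -8/3 + (42 - √(-137/3)) = -8/3 + (42 - I*√411/3) = 118/3 - I*√411/3 ≈ 39.333 - 6.7577*I)
(-355/(-354))*(V(-13) + l) = (-355/(-354))*((-11/4 + (¼)*(-13)) + (118/3 - I*√411/3)) = (-355*(-1/354))*((-11/4 - 13/4) + (118/3 - I*√411/3)) = 355*(-6 + (118/3 - I*√411/3))/354 = 355*(100/3 - I*√411/3)/354 = 17750/531 - 355*I*√411/1062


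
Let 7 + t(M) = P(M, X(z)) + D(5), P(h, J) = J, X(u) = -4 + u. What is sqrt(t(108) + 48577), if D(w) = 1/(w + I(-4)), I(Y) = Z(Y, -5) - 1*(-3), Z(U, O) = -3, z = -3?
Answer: 8*sqrt(18970)/5 ≈ 220.37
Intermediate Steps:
I(Y) = 0 (I(Y) = -3 - 1*(-3) = -3 + 3 = 0)
D(w) = 1/w (D(w) = 1/(w + 0) = 1/w)
t(M) = -69/5 (t(M) = -7 + ((-4 - 3) + 1/5) = -7 + (-7 + 1/5) = -7 - 34/5 = -69/5)
sqrt(t(108) + 48577) = sqrt(-69/5 + 48577) = sqrt(242816/5) = 8*sqrt(18970)/5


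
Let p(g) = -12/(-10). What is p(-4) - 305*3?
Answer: -4569/5 ≈ -913.80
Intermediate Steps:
p(g) = 6/5 (p(g) = -12*(-⅒) = 6/5)
p(-4) - 305*3 = 6/5 - 305*3 = 6/5 - 915 = -4569/5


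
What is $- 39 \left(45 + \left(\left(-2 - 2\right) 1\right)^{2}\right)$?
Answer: $-2379$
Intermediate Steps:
$- 39 \left(45 + \left(\left(-2 - 2\right) 1\right)^{2}\right) = - 39 \left(45 + \left(\left(-4\right) 1\right)^{2}\right) = - 39 \left(45 + \left(-4\right)^{2}\right) = - 39 \left(45 + 16\right) = \left(-39\right) 61 = -2379$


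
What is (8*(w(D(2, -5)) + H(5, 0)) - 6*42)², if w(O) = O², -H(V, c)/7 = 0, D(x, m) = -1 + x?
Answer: 59536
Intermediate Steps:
H(V, c) = 0 (H(V, c) = -7*0 = 0)
(8*(w(D(2, -5)) + H(5, 0)) - 6*42)² = (8*((-1 + 2)² + 0) - 6*42)² = (8*(1² + 0) - 252)² = (8*(1 + 0) - 252)² = (8*1 - 252)² = (8 - 252)² = (-244)² = 59536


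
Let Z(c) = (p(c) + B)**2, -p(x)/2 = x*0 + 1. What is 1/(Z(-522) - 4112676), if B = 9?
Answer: -1/4112627 ≈ -2.4315e-7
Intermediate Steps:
p(x) = -2 (p(x) = -2*(x*0 + 1) = -2*(0 + 1) = -2*1 = -2)
Z(c) = 49 (Z(c) = (-2 + 9)**2 = 7**2 = 49)
1/(Z(-522) - 4112676) = 1/(49 - 4112676) = 1/(-4112627) = -1/4112627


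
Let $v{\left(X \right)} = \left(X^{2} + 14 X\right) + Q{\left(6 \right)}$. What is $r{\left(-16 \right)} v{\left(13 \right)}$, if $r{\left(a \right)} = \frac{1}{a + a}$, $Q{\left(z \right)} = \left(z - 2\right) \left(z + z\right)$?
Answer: $- \frac{399}{32} \approx -12.469$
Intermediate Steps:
$Q{\left(z \right)} = 2 z \left(-2 + z\right)$ ($Q{\left(z \right)} = \left(-2 + z\right) 2 z = 2 z \left(-2 + z\right)$)
$v{\left(X \right)} = 48 + X^{2} + 14 X$ ($v{\left(X \right)} = \left(X^{2} + 14 X\right) + 2 \cdot 6 \left(-2 + 6\right) = \left(X^{2} + 14 X\right) + 2 \cdot 6 \cdot 4 = \left(X^{2} + 14 X\right) + 48 = 48 + X^{2} + 14 X$)
$r{\left(a \right)} = \frac{1}{2 a}$
$r{\left(-16 \right)} v{\left(13 \right)} = \frac{1}{2 \left(-16\right)} \left(48 + 13^{2} + 14 \cdot 13\right) = \frac{1}{2} \left(- \frac{1}{16}\right) \left(48 + 169 + 182\right) = \left(- \frac{1}{32}\right) 399 = - \frac{399}{32}$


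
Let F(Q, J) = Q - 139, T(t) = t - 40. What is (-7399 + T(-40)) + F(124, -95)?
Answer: -7494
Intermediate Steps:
T(t) = -40 + t
F(Q, J) = -139 + Q
(-7399 + T(-40)) + F(124, -95) = (-7399 + (-40 - 40)) + (-139 + 124) = (-7399 - 80) - 15 = -7479 - 15 = -7494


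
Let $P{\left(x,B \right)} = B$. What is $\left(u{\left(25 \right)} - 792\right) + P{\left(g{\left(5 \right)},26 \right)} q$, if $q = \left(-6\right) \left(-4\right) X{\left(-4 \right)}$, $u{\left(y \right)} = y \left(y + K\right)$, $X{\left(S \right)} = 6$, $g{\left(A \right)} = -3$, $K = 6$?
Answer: $3727$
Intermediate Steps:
$u{\left(y \right)} = y \left(6 + y\right)$ ($u{\left(y \right)} = y \left(y + 6\right) = y \left(6 + y\right)$)
$q = 144$ ($q = \left(-6\right) \left(-4\right) 6 = 24 \cdot 6 = 144$)
$\left(u{\left(25 \right)} - 792\right) + P{\left(g{\left(5 \right)},26 \right)} q = \left(25 \left(6 + 25\right) - 792\right) + 26 \cdot 144 = \left(25 \cdot 31 - 792\right) + 3744 = \left(775 - 792\right) + 3744 = -17 + 3744 = 3727$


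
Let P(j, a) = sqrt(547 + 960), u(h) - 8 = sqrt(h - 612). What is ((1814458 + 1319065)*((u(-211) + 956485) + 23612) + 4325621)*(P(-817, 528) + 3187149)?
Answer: (3187149 + sqrt(1507))*(3071185885536 + 3133523*I*sqrt(823)) ≈ 9.7885e+18 + 2.8651e+14*I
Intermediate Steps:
u(h) = 8 + sqrt(-612 + h) (u(h) = 8 + sqrt(h - 612) = 8 + sqrt(-612 + h))
P(j, a) = sqrt(1507)
((1814458 + 1319065)*((u(-211) + 956485) + 23612) + 4325621)*(P(-817, 528) + 3187149) = ((1814458 + 1319065)*(((8 + sqrt(-612 - 211)) + 956485) + 23612) + 4325621)*(sqrt(1507) + 3187149) = (3133523*(((8 + sqrt(-823)) + 956485) + 23612) + 4325621)*(3187149 + sqrt(1507)) = (3133523*(((8 + I*sqrt(823)) + 956485) + 23612) + 4325621)*(3187149 + sqrt(1507)) = (3133523*((956493 + I*sqrt(823)) + 23612) + 4325621)*(3187149 + sqrt(1507)) = (3133523*(980105 + I*sqrt(823)) + 4325621)*(3187149 + sqrt(1507)) = ((3071181559915 + 3133523*I*sqrt(823)) + 4325621)*(3187149 + sqrt(1507)) = (3071185885536 + 3133523*I*sqrt(823))*(3187149 + sqrt(1507)) = (3187149 + sqrt(1507))*(3071185885536 + 3133523*I*sqrt(823))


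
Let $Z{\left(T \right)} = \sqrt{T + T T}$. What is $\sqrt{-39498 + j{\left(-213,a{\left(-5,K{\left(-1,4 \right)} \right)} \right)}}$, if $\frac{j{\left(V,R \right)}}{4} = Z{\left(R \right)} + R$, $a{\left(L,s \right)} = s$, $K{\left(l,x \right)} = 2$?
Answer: $\sqrt{-39490 + 4 \sqrt{6}} \approx 198.7 i$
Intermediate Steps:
$Z{\left(T \right)} = \sqrt{T + T^{2}}$
$j{\left(V,R \right)} = 4 R + 4 \sqrt{R \left(1 + R\right)}$ ($j{\left(V,R \right)} = 4 \left(\sqrt{R \left(1 + R\right)} + R\right) = 4 \left(R + \sqrt{R \left(1 + R\right)}\right) = 4 R + 4 \sqrt{R \left(1 + R\right)}$)
$\sqrt{-39498 + j{\left(-213,a{\left(-5,K{\left(-1,4 \right)} \right)} \right)}} = \sqrt{-39498 + \left(4 \cdot 2 + 4 \sqrt{2 \left(1 + 2\right)}\right)} = \sqrt{-39498 + \left(8 + 4 \sqrt{2 \cdot 3}\right)} = \sqrt{-39498 + \left(8 + 4 \sqrt{6}\right)} = \sqrt{-39490 + 4 \sqrt{6}}$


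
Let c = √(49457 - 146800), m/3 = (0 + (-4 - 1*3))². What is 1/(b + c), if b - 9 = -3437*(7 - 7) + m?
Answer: 156/121679 - I*√97343/121679 ≈ 0.0012821 - 0.0025641*I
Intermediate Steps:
m = 147 (m = 3*(0 + (-4 - 1*3))² = 3*(0 + (-4 - 3))² = 3*(0 - 7)² = 3*(-7)² = 3*49 = 147)
b = 156 (b = 9 + (-3437*(7 - 7) + 147) = 9 + (-3437*0 + 147) = 9 + (-491*0 + 147) = 9 + (0 + 147) = 9 + 147 = 156)
c = I*√97343 (c = √(-97343) = I*√97343 ≈ 312.0*I)
1/(b + c) = 1/(156 + I*√97343)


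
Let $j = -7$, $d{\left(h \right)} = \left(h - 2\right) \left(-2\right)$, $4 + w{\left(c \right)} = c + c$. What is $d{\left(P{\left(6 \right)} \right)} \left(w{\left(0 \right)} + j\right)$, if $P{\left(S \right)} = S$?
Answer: $88$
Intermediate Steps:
$w{\left(c \right)} = -4 + 2 c$ ($w{\left(c \right)} = -4 + \left(c + c\right) = -4 + 2 c$)
$d{\left(h \right)} = 4 - 2 h$ ($d{\left(h \right)} = \left(-2 + h\right) \left(-2\right) = 4 - 2 h$)
$d{\left(P{\left(6 \right)} \right)} \left(w{\left(0 \right)} + j\right) = \left(4 - 12\right) \left(\left(-4 + 2 \cdot 0\right) - 7\right) = \left(4 - 12\right) \left(\left(-4 + 0\right) - 7\right) = - 8 \left(-4 - 7\right) = \left(-8\right) \left(-11\right) = 88$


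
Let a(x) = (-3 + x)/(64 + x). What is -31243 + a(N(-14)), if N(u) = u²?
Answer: -8122987/260 ≈ -31242.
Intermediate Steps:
a(x) = (-3 + x)/(64 + x)
-31243 + a(N(-14)) = -31243 + (-3 + (-14)²)/(64 + (-14)²) = -31243 + (-3 + 196)/(64 + 196) = -31243 + 193/260 = -8122987/260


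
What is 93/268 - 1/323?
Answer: 29771/86564 ≈ 0.34392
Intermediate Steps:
93/268 - 1/323 = 29771/86564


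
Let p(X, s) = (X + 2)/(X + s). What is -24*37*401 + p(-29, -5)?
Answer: -12106965/34 ≈ -3.5609e+5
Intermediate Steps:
p(X, s) = (2 + X)/(X + s)
-24*37*401 + p(-29, -5) = -24*37*401 + (2 - 29)/(-29 - 5) = -888*401 - 27/(-34) = -356088 - 1/34*(-27) = -356088 + 27/34 = -12106965/34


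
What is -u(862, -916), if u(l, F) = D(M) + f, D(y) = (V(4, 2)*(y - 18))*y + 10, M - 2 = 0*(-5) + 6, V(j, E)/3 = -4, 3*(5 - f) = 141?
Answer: -928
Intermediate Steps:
f = -42 (f = 5 - ⅓*141 = 5 - 47 = -42)
V(j, E) = -12 (V(j, E) = 3*(-4) = -12)
M = 8 (M = 2 + (0*(-5) + 6) = 2 + (0 + 6) = 2 + 6 = 8)
D(y) = 10 + y*(216 - 12*y) (D(y) = (-12*(y - 18))*y + 10 = (-12*(-18 + y))*y + 10 = (216 - 12*y)*y + 10 = y*(216 - 12*y) + 10 = 10 + y*(216 - 12*y))
u(l, F) = 928 (u(l, F) = (10 - 12*8² + 216*8) - 42 = (10 - 12*64 + 1728) - 42 = (10 - 768 + 1728) - 42 = 970 - 42 = 928)
-u(862, -916) = -1*928 = -928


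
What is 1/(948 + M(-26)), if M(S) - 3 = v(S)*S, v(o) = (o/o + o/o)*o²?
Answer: -1/34201 ≈ -2.9239e-5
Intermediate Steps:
v(o) = 2*o² (v(o) = (1 + 1)*o² = 2*o²)
M(S) = 3 + 2*S³ (M(S) = 3 + (2*S²)*S = 3 + 2*S³)
1/(948 + M(-26)) = 1/(948 + (3 + 2*(-26)³)) = 1/(948 + (3 + 2*(-17576))) = 1/(948 + (3 - 35152)) = 1/(948 - 35149) = 1/(-34201) = -1/34201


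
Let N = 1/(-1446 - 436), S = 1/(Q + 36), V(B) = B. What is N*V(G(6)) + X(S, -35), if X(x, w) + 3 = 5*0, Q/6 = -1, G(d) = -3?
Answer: -5643/1882 ≈ -2.9984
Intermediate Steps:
Q = -6 (Q = 6*(-1) = -6)
S = 1/30 (S = 1/(-6 + 36) = 1/30 ≈ 0.033333)
X(x, w) = -3 (X(x, w) = -3 + 5*0 = -3 + 0 = -3)
N = -1/1882 (N = 1/(-1882) = -1/1882 ≈ -0.00053135)
N*V(G(6)) + X(S, -35) = -1/1882*(-3) - 3 = 3/1882 - 3 = -5643/1882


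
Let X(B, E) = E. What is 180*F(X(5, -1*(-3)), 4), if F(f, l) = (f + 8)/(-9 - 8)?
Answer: -1980/17 ≈ -116.47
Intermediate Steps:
F(f, l) = -8/17 - f/17 (F(f, l) = (8 + f)/(-17) = (8 + f)*(-1/17) = -8/17 - f/17)
180*F(X(5, -1*(-3)), 4) = 180*(-8/17 - (-1)*(-3)/17) = 180*(-8/17 - 1/17*3) = 180*(-8/17 - 3/17) = 180*(-11/17) = -1980/17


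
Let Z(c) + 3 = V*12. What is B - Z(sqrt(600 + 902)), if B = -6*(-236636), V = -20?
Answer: 1420059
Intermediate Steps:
B = 1419816
Z(c) = -243 (Z(c) = -3 - 20*12 = -3 - 240 = -243)
B - Z(sqrt(600 + 902)) = 1419816 - 1*(-243) = 1419816 + 243 = 1420059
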